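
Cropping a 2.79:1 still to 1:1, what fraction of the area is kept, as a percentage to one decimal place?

35.8%

1:1 is narrower than 2.79:1, so the crop keeps the full height and trims the width.
Fraction kept = (1.000)/(2.790) ≈ 35.84%.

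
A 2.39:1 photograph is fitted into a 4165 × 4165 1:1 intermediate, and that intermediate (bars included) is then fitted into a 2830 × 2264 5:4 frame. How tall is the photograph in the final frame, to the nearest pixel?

947 px

2.39:1 in 4165×4165: fills the width, so the photograph is 4165.00 × 1742.68.
The 1:1 canvas is height-limited in 2830×2264, giving 2264.00 × 2264.00; scale factor 0.5436.
Applying the same ×0.5436: 1742.68 → 947.28.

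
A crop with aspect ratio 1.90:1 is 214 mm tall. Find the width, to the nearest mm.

At 1.90:1, 214 × 1.900 ≈ 406.60.

407 mm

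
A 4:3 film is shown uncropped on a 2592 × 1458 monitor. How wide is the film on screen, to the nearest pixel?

4:3 is narrower than 16:9, so it spans the full height.
The film is 1458 × 4/3 ≈ 1944.00 px wide.

1944 px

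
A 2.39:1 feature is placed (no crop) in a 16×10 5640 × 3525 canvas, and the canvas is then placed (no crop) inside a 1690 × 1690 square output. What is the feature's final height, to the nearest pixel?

707 px

Inside the 5640×3525 canvas the feature is width-limited at 5640.00 × 2359.83.
The 16×10 canvas is width-limited in 1690×1690, giving 1690.00 × 1056.25; scale factor 0.2996.
Applying the same ×0.2996: 2359.83 → 707.11.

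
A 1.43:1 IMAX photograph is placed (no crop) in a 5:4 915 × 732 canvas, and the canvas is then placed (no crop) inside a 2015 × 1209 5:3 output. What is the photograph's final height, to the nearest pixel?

1.43:1 IMAX in 915×732: fills the width, so the photograph is 915.00 × 639.86.
Second fit — the 5:4 canvas into 2015×1209 spans the height: 1511.25 × 1209.00 (×1.6516 from 915×732).
So the photograph's height is 639.86 × 1.6516 ≈ 1056.82.

1057 px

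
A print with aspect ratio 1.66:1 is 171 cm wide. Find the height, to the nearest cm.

103 cm

At 1.66:1, 171 / 1.660 ≈ 103.01.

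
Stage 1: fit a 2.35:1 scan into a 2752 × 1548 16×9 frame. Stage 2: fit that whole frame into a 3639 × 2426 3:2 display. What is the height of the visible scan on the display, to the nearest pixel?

Inside the 2752×1548 canvas the scan is width-limited at 2752.00 × 1171.06.
16×9 in 3639×2426: fills the width, so the intermediate becomes 3639.00 × 2046.94 — a scale of ×1.3223.
Applying the same ×1.3223: 1171.06 → 1548.51.

1549 px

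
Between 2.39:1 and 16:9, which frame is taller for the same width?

2.39 and 16:9 = 1.778; 2.39 > 1.778. The smaller width-to-height ratio is the taller frame.

16:9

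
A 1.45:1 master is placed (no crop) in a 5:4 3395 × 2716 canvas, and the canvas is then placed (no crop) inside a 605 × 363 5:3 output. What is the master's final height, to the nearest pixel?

First fit — 1.45:1 into 3395×2716 spans the width: 3395.00 × 2341.38.
Second fit — the 5:4 canvas into 605×363 spans the height: 453.75 × 363.00 (×0.1337 from 3395×2716).
So the master's height is 2341.38 × 0.1337 ≈ 312.93.

313 px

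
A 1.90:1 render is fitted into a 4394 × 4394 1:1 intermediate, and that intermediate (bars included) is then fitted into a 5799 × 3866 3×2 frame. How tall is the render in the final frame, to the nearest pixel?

First fit — 1.90:1 into 4394×4394 spans the width: 4394.00 × 2312.63.
The 1:1 canvas is height-limited in 5799×3866, giving 3866.00 × 3866.00; scale factor 0.8798.
Applying the same ×0.8798: 2312.63 → 2034.74.

2035 px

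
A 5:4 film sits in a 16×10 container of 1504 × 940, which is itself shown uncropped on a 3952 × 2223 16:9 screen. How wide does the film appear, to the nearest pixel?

2779 px

First fit — 5:4 into 1504×940 spans the height: 1175.00 × 940.00.
The 16×10 canvas is height-limited in 3952×2223, giving 3556.80 × 2223.00; scale factor 2.3649.
So the film's width is 1175.00 × 2.3649 ≈ 2778.75.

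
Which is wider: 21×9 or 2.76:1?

2.76:1

21×9 = 2.333 and 2.76; 2.76 > 2.333.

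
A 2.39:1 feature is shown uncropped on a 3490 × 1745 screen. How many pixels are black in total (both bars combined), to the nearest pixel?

993774 pixels

2.39:1 is wider than 2:1, so it spans the full width.
Content height = 3490 / 2.390 ≈ 1460.2510 px.
Black = 1745 − 1460.2510 = 284.7490 px.
That's 284.7490 × 3490 ≈ 993774 black pixels.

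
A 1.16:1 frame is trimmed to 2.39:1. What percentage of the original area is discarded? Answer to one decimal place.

51.5%

Going from 1.16:1 to 2.39:1 means cutting height while keeping width.
Fraction kept = (1.160)/(2.390) ≈ 48.54%, so 51.46% is lost.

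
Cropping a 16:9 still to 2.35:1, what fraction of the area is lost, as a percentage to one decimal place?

24.3%

Going from 16:9 to 2.35:1 means cutting height while keeping width.
(1.778)/(2.350) ≈ 0.757 of the area survives, leaving 24.35% discarded.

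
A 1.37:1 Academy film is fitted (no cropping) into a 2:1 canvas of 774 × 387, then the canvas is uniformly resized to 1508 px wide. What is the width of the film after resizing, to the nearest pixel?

Fitted into 774×387, the film spans the height; its width is 387 × 1.370 ≈ 530.19 px.
Resizing to 1508 px wide multiplies everything by 1.9483: 530.19 → 1032.98 px.

1033 px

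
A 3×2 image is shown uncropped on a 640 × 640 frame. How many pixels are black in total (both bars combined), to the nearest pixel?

136533 pixels

Since 1.500 > 1.000, the image is width-limited.
The image is 640 × 2/3 ≈ 426.6667 px tall.
640 − 426.6667 = 213.3333 px of bars.
Across the 640-px span: 213.3333 × 640 ≈ 136533 px.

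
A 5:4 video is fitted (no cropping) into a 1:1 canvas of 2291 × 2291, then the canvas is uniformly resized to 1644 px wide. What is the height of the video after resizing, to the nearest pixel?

In the 2291×2291 frame the video fills the width: height = 2291 × 4/5 ≈ 1832.80 px.
Resizing to 1644 px wide multiplies everything by 0.7176: 1832.80 → 1315.20 px.

1315 px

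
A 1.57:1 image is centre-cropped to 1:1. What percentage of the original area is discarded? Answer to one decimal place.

Going from 1.57:1 to 1:1 means cutting width while keeping height.
(1.000)/(1.570) ≈ 0.637 of the area survives, leaving 36.31% discarded.

36.3%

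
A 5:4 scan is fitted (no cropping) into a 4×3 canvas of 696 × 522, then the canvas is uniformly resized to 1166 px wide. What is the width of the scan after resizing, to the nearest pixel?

In the 696×522 frame the scan fills the height: width = 522 × 5/4 ≈ 652.50 px.
Resizing to 1166 px wide multiplies everything by 1.6753: 652.50 → 1093.12 px.

1093 px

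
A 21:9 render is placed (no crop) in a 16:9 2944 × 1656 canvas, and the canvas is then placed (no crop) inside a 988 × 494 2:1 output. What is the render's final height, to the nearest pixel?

Inside the 2944×1656 canvas the render is width-limited at 2944.00 × 1261.71.
16:9 in 988×494: fills the height, so the intermediate becomes 878.22 × 494.00 — a scale of ×0.2983.
So the render's height is 1261.71 × 0.2983 ≈ 376.38.

376 px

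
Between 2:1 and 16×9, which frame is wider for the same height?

2 and 16×9 = 1.778; 2 > 1.778.

2:1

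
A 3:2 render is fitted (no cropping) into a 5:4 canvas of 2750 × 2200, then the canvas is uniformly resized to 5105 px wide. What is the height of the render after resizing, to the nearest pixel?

In the 2750×2200 frame the render fills the width: height = 2750 × 2/3 ≈ 1833.33 px.
Scaling 2750 → 5105 is ×1.8564, so the height becomes 1833.33 × 1.8564 ≈ 3403.33 px.

3403 px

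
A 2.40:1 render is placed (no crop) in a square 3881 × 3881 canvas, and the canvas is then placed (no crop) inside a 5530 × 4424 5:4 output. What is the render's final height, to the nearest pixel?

1843 px

First fit — 2.40:1 into 3881×3881 spans the width: 3881.00 × 1617.08.
The square canvas is height-limited in 5530×4424, giving 4424.00 × 4424.00; scale factor 1.1399.
The render scales with it: height 1617.08 × 1.1399 ≈ 1843.33.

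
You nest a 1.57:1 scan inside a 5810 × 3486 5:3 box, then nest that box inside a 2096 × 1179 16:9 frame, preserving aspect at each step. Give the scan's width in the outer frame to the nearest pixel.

First fit — 1.57:1 into 5810×3486 spans the height: 5473.02 × 3486.00.
5:3 in 2096×1179: fills the height, so the intermediate becomes 1965.00 × 1179.00 — a scale of ×0.3382.
So the scan's width is 5473.02 × 0.3382 ≈ 1851.03.

1851 px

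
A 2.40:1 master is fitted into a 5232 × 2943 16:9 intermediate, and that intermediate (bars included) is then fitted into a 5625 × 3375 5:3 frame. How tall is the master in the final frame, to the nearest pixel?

2344 px

Inside the 5232×2943 canvas the master is width-limited at 5232.00 × 2180.00.
The 16:9 canvas is width-limited in 5625×3375, giving 5625.00 × 3164.06; scale factor 1.0751.
So the master's height is 2180.00 × 1.0751 ≈ 2343.75.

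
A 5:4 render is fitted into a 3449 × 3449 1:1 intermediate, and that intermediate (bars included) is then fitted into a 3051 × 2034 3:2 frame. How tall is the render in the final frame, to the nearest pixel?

Inside the 3449×3449 canvas the render is width-limited at 3449.00 × 2759.20.
The 1:1 canvas is height-limited in 3051×2034, giving 2034.00 × 2034.00; scale factor 0.5897.
So the render's height is 2759.20 × 0.5897 ≈ 1627.20.

1627 px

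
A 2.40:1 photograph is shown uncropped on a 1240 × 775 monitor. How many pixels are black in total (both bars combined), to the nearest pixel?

2.40:1 (2.400) > 16×10 (1.600), so the photograph fills the width.
That makes the image 516.6667 px tall (1240 / 2.400).
Black = 775 − 516.6667 = 258.3333 px.
That's 258.3333 × 1240 ≈ 320333 black pixels.

320333 pixels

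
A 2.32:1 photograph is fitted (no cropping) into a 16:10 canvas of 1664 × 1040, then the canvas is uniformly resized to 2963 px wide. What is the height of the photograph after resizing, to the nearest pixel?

At 1664×1040 the photograph is width-limited, so height = 1664 / 2.320 ≈ 717.24 px.
Resizing to 2963 px wide multiplies everything by 1.7806: 717.24 → 1277.16 px.

1277 px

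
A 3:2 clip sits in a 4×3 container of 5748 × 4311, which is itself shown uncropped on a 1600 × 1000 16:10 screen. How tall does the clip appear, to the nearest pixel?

First fit — 3:2 into 5748×4311 spans the width: 5748.00 × 3832.00.
4×3 in 1600×1000: fills the height, so the intermediate becomes 1333.33 × 1000.00 — a scale of ×0.2320.
So the clip's height is 3832.00 × 0.2320 ≈ 888.89.

889 px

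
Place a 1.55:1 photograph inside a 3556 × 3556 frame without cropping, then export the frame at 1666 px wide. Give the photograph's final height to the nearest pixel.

Fitted into 3556×3556, the photograph spans the width; its height is 3556 / 1.550 ≈ 2294.19 px.
The frame scales by 1666/3556 = 0.4685; 2294.19 × 0.4685 ≈ 1074.84 px.

1075 px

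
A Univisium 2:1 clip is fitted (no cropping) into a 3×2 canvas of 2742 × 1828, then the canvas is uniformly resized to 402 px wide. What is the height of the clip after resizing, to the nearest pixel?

201 px

At 2742×1828 the clip is width-limited, so height = 2742 × 1/2 ≈ 1371.00 px.
Scaling 2742 → 402 is ×0.1466, so the height becomes 1371.00 × 0.1466 ≈ 201.00 px.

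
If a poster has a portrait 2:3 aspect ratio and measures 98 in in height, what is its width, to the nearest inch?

65 in

98 × 2/3 = 65.33.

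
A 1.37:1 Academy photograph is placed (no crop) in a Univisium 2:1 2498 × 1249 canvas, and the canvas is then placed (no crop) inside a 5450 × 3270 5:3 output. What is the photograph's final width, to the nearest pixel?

3733 px

1.37:1 Academy in 2498×1249: fills the height, so the photograph is 1711.13 × 1249.00.
Univisium 2:1 in 5450×3270: fills the width, so the intermediate becomes 5450.00 × 2725.00 — a scale of ×2.1817.
The photograph scales with it: width 1711.13 × 2.1817 ≈ 3733.25.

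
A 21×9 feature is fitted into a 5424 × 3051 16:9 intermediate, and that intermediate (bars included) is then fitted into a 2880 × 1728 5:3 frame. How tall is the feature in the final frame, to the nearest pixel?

Inside the 5424×3051 canvas the feature is width-limited at 5424.00 × 2324.57.
The 16:9 canvas is width-limited in 2880×1728, giving 2880.00 × 1620.00; scale factor 0.5310.
Applying the same ×0.5310: 2324.57 → 1234.29.

1234 px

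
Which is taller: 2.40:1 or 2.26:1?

2.4 and 2.26; 2.4 > 2.26. The smaller width-to-height ratio is the taller frame.

2.26:1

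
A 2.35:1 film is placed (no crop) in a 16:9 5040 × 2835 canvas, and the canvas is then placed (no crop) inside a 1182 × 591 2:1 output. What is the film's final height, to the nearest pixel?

447 px

Inside the 5040×2835 canvas the film is width-limited at 5040.00 × 2144.68.
The 16:9 canvas is height-limited in 1182×591, giving 1050.67 × 591.00; scale factor 0.2085.
So the film's height is 2144.68 × 0.2085 ≈ 447.09.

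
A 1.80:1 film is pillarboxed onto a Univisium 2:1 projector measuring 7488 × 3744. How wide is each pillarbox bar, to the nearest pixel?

374 px

1.80:1 (1.800) < Univisium 2:1 (2.000), so the film fills the height.
Content width = 3744 × 1.800 ≈ 6739.20 px.
Leftover width: 7488 − 6739.20 = 748.80 px → 374.40 each side.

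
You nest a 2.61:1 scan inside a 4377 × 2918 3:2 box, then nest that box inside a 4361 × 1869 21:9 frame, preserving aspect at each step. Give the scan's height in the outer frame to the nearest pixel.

1074 px

First fit — 2.61:1 into 4377×2918 spans the width: 4377.00 × 1677.01.
The 3:2 canvas is height-limited in 4361×1869, giving 2803.50 × 1869.00; scale factor 0.6405.
Applying the same ×0.6405: 1677.01 → 1074.14.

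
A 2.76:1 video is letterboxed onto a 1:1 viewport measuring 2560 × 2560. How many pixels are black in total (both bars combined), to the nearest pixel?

4179107 pixels

2.76:1 (2.760) > 1:1 (1.000), so the video fills the width.
Content height = 2560 / 2.760 ≈ 927.5362 px.
2560 − 927.5362 = 1632.4638 px of bars.
Bar area = 1632.4638 × 2560 ≈ 4179107 px.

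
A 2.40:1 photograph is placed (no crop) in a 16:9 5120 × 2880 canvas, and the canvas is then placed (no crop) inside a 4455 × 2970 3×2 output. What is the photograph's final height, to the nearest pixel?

1856 px

Inside the 5120×2880 canvas the photograph is width-limited at 5120.00 × 2133.33.
16:9 in 4455×2970: fills the width, so the intermediate becomes 4455.00 × 2505.94 — a scale of ×0.8701.
Applying the same ×0.8701: 2133.33 → 1856.25.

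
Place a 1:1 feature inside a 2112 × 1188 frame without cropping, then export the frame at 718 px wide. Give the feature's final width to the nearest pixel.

404 px

At 2112×1188 the feature is height-limited, so width = 1188 × 1/1 ≈ 1188.00 px.
Scaling 2112 → 718 is ×0.3400, so the width becomes 1188.00 × 0.3400 ≈ 403.88 px.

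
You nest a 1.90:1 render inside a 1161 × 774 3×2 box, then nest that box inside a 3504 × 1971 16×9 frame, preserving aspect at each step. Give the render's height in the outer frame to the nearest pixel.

1.90:1 in 1161×774: fills the width, so the render is 1161.00 × 611.05.
Second fit — the 3×2 canvas into 3504×1971 spans the height: 2956.50 × 1971.00 (×2.5465 from 1161×774).
The render scales with it: height 611.05 × 2.5465 ≈ 1556.05.

1556 px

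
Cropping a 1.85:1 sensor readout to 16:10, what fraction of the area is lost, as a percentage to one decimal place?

Going from 1.85:1 to 16:10 means cutting width while keeping height.
(1.600)/(1.850) ≈ 0.865 of the area survives, leaving 13.51% discarded.

13.5%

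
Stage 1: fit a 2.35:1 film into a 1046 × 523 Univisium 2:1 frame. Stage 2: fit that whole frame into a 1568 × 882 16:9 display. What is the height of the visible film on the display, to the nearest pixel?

667 px

2.35:1 in 1046×523: fills the width, so the film is 1046.00 × 445.11.
Univisium 2:1 in 1568×882: fills the width, so the intermediate becomes 1568.00 × 784.00 — a scale of ×1.4990.
Applying the same ×1.4990: 445.11 → 667.23.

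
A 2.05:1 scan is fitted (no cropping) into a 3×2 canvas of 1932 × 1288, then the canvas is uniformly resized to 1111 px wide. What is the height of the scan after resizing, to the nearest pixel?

In the 1932×1288 frame the scan fills the width: height = 1932 / 2.050 ≈ 942.44 px.
Scaling 1932 → 1111 is ×0.5751, so the height becomes 942.44 × 0.5751 ≈ 541.95 px.

542 px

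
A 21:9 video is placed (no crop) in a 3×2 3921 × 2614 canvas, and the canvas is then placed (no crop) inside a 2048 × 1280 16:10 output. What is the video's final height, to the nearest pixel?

823 px

First fit — 21:9 into 3921×2614 spans the width: 3921.00 × 1680.43.
The 3×2 canvas is height-limited in 2048×1280, giving 1920.00 × 1280.00; scale factor 0.4897.
Applying the same ×0.4897: 1680.43 → 822.86.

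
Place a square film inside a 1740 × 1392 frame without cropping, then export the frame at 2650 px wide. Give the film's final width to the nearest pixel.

At 1740×1392 the film is height-limited, so width = 1392 × 1/1 ≈ 1392.00 px.
Scaling 1740 → 2650 is ×1.5230, so the width becomes 1392.00 × 1.5230 ≈ 2120.00 px.

2120 px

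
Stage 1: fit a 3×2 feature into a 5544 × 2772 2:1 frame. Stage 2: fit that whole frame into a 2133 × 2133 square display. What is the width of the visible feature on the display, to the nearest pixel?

1600 px

Inside the 5544×2772 canvas the feature is height-limited at 4158.00 × 2772.00.
The 2:1 canvas is width-limited in 2133×2133, giving 2133.00 × 1066.50; scale factor 0.3847.
The feature scales with it: width 4158.00 × 0.3847 ≈ 1599.75.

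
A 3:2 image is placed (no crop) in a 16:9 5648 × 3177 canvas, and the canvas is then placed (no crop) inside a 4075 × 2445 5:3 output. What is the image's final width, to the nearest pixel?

3438 px

3:2 in 5648×3177: fills the height, so the image is 4765.50 × 3177.00.
The 16:9 canvas is width-limited in 4075×2445, giving 4075.00 × 2292.19; scale factor 0.7215.
The image scales with it: width 4765.50 × 0.7215 ≈ 3438.28.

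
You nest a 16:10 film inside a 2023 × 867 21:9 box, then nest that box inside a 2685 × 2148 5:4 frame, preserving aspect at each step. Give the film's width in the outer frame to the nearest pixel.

1841 px

First fit — 16:10 into 2023×867 spans the height: 1387.20 × 867.00.
21:9 in 2685×2148: fills the width, so the intermediate becomes 2685.00 × 1150.71 — a scale of ×1.3272.
The film scales with it: width 1387.20 × 1.3272 ≈ 1841.14.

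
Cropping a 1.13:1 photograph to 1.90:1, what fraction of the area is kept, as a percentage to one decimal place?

59.5%

The width stays; only height is cut (since 1.90:1 is wider than 1.13:1).
(1.130)/(1.900) ≈ 0.595 of the area survives.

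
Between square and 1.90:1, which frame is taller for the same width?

square

square = 1 and 1.9; 1.9 > 1. The smaller width-to-height ratio is the taller frame.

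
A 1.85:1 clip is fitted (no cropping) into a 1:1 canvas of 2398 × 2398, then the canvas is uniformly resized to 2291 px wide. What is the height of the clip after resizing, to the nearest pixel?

1238 px

Fitted into 2398×2398, the clip spans the width; its height is 2398 / 1.850 ≈ 1296.22 px.
Scaling 2398 → 2291 is ×0.9554, so the height becomes 1296.22 × 0.9554 ≈ 1238.38 px.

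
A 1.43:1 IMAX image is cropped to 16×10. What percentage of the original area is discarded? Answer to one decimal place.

Going from 1.43:1 IMAX to 16×10 means cutting height while keeping width.
Area ratio = (1.430)/(1.600) = 89.38%; the remaining 10.62% is cropped out.

10.6%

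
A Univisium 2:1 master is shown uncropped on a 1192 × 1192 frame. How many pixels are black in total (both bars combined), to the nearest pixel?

710432 pixels

Univisium 2:1 (2.000) > 1:1 (1.000), so the master fills the width.
That makes the image 596.0000 px tall (1192 × 1/2).
Leftover height: 1192 − 596.0000 = 596.0000 px.
Bar area = 596.0000 × 1192 ≈ 710432 px.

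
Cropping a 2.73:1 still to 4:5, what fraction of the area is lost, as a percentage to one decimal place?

4:5 is narrower than 2.73:1, so the crop keeps the full height and trims the width.
Area ratio = (0.800)/(2.730) = 29.30%; the remaining 70.70% is cropped out.

70.7%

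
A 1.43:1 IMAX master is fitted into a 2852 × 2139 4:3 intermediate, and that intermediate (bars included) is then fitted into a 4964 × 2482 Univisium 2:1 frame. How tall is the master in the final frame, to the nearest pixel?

2314 px

First fit — 1.43:1 IMAX into 2852×2139 spans the width: 2852.00 × 1994.41.
The 4:3 canvas is height-limited in 4964×2482, giving 3309.33 × 2482.00; scale factor 1.1604.
So the master's height is 1994.41 × 1.1604 ≈ 2314.22.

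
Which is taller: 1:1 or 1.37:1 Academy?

1:1

1 and 1.37; 1.37 > 1. The smaller width-to-height ratio is the taller frame.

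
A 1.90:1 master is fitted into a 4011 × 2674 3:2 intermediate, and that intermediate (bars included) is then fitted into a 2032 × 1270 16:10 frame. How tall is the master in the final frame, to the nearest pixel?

1003 px

Inside the 4011×2674 canvas the master is width-limited at 4011.00 × 2111.05.
The 3:2 canvas is height-limited in 2032×1270, giving 1905.00 × 1270.00; scale factor 0.4749.
So the master's height is 2111.05 × 0.4749 ≈ 1002.63.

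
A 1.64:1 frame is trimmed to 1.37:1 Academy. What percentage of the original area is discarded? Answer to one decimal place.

The height stays; only width is cut (since 1.37:1 Academy is narrower than 1.64:1).
Area ratio = (1.370)/(1.640) = 83.54%; the remaining 16.46% is cropped out.

16.5%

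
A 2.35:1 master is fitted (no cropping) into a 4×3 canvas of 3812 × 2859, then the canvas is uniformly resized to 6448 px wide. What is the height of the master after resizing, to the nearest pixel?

Fitted into 3812×2859, the master spans the width; its height is 3812 / 2.350 ≈ 1622.13 px.
Resizing to 6448 px wide multiplies everything by 1.6915: 1622.13 → 2743.83 px.

2744 px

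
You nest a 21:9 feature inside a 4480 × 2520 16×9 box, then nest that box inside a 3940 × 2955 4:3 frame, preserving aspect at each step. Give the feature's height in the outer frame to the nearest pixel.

1689 px

First fit — 21:9 into 4480×2520 spans the width: 4480.00 × 1920.00.
Second fit — the 16×9 canvas into 3940×2955 spans the width: 3940.00 × 2216.25 (×0.8795 from 4480×2520).
The feature scales with it: height 1920.00 × 0.8795 ≈ 1688.57.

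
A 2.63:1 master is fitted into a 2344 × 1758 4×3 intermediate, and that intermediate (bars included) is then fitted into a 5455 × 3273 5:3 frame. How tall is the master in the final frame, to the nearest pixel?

First fit — 2.63:1 into 2344×1758 spans the width: 2344.00 × 891.25.
Second fit — the 4×3 canvas into 5455×3273 spans the height: 4364.00 × 3273.00 (×1.8618 from 2344×1758).
The master scales with it: height 891.25 × 1.8618 ≈ 1659.32.

1659 px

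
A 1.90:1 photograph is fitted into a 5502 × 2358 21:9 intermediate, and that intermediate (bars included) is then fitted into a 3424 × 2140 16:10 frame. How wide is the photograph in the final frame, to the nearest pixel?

2788 px

Inside the 5502×2358 canvas the photograph is height-limited at 4480.20 × 2358.00.
The 21:9 canvas is width-limited in 3424×2140, giving 3424.00 × 1467.43; scale factor 0.6223.
Applying the same ×0.6223: 4480.20 → 2788.11.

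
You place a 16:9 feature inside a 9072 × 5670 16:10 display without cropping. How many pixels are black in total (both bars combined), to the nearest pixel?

5143824 pixels

16:9 (1.778) > 16:10 (1.600), so the feature fills the width.
Content height = 9072 × 9/16 ≈ 5103.0000 px.
Black = 5670 − 5103.0000 = 567.0000 px.
That's 567.0000 × 9072 ≈ 5143824 black pixels.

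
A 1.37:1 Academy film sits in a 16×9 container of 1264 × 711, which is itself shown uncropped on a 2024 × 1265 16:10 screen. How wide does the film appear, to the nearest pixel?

First fit — 1.37:1 Academy into 1264×711 spans the height: 974.07 × 711.00.
The 16×9 canvas is width-limited in 2024×1265, giving 2024.00 × 1138.50; scale factor 1.6013.
So the film's width is 974.07 × 1.6013 ≈ 1559.74.

1560 px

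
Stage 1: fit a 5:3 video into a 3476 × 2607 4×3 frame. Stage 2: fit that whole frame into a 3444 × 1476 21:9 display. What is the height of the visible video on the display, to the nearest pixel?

First fit — 5:3 into 3476×2607 spans the width: 3476.00 × 2085.60.
Second fit — the 4×3 canvas into 3444×1476 spans the height: 1968.00 × 1476.00 (×0.5662 from 3476×2607).
Applying the same ×0.5662: 2085.60 → 1180.80.

1181 px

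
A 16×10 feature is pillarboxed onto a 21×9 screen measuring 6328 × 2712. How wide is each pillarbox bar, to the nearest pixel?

16×10 (1.600) < 21×9 (2.333), so the feature fills the height.
The feature is 2712 × 16/10 ≈ 4339.20 px wide.
Leftover width: 6328 − 4339.20 = 1988.80 px → 994.40 each side.

994 px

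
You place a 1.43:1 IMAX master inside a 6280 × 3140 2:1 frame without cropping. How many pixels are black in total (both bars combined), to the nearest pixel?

5619972 pixels

Since 1.430 < 2.000, the master is height-limited.
Content width = 3140 × 1.430 ≈ 4490.2000 px.
Leftover width: 6280 − 4490.2000 = 1789.8000 px.
That's 1789.8000 × 3140 ≈ 5619972 black pixels.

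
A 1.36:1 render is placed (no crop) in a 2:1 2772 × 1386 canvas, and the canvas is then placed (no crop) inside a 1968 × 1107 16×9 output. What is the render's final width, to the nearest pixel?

1338 px

First fit — 1.36:1 into 2772×1386 spans the height: 1884.96 × 1386.00.
The 2:1 canvas is width-limited in 1968×1107, giving 1968.00 × 984.00; scale factor 0.7100.
So the render's width is 1884.96 × 0.7100 ≈ 1338.24.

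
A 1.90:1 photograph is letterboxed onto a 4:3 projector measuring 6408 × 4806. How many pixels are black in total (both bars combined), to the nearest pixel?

9185025 pixels

1.90:1 is wider than 4:3, so it spans the full width.
Content height = 6408 / 1.900 ≈ 3372.6316 px.
Leftover height: 4806 − 3372.6316 = 1433.3684 px.
Bar area = 1433.3684 × 6408 ≈ 9185025 px.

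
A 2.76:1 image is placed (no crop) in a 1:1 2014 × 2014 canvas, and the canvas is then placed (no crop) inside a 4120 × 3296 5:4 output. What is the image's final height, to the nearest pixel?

2.76:1 in 2014×2014: fills the width, so the image is 2014.00 × 729.71.
1:1 in 4120×3296: fills the height, so the intermediate becomes 3296.00 × 3296.00 — a scale of ×1.6365.
Applying the same ×1.6365: 729.71 → 1194.20.

1194 px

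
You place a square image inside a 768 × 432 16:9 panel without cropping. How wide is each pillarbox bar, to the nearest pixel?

168 px

square (1.000) < 16:9 (1.778), so the image fills the height.
Content width = 432 × 1/1 ≈ 432.00 px.
Black = 768 − 432.00 = 336.00 px, or 168.00 per bar.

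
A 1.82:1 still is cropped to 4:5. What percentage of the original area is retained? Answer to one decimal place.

44.0%

Going from 1.82:1 to 4:5 means cutting width while keeping height.
(0.800)/(1.820) ≈ 0.440 of the area survives.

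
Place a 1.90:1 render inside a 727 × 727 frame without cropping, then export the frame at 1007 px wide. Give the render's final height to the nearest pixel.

530 px

In the 727×727 frame the render fills the width: height = 727 / 1.900 ≈ 382.63 px.
Scaling 727 → 1007 is ×1.3851, so the height becomes 382.63 × 1.3851 ≈ 530.00 px.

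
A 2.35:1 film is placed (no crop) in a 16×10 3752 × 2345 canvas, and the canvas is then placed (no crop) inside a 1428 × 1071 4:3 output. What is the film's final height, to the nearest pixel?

First fit — 2.35:1 into 3752×2345 spans the width: 3752.00 × 1596.60.
Second fit — the 16×10 canvas into 1428×1071 spans the width: 1428.00 × 892.50 (×0.3806 from 3752×2345).
So the film's height is 1596.60 × 0.3806 ≈ 607.66.

608 px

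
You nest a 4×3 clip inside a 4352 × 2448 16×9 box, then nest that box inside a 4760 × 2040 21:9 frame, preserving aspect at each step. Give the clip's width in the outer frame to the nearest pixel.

First fit — 4×3 into 4352×2448 spans the height: 3264.00 × 2448.00.
The 16×9 canvas is height-limited in 4760×2040, giving 3626.67 × 2040.00; scale factor 0.8333.
So the clip's width is 3264.00 × 0.8333 ≈ 2720.00.

2720 px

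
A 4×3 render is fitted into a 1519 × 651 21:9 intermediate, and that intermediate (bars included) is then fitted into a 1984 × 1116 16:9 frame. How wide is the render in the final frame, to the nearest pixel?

First fit — 4×3 into 1519×651 spans the height: 868.00 × 651.00.
21:9 in 1984×1116: fills the width, so the intermediate becomes 1984.00 × 850.29 — a scale of ×1.3061.
So the render's width is 868.00 × 1.3061 ≈ 1133.71.

1134 px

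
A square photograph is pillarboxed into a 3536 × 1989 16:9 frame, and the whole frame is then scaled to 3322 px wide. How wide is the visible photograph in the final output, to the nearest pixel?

In the 3536×1989 frame the photograph fills the height: width = 1989 × 1/1 ≈ 1989.00 px.
Scaling 3536 → 3322 is ×0.9395, so the width becomes 1989.00 × 0.9395 ≈ 1868.62 px.

1869 px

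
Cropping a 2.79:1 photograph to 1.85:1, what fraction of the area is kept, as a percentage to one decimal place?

The height stays; only width is cut (since 1.85:1 is narrower than 2.79:1).
(1.850)/(2.790) ≈ 0.663 of the area survives.

66.3%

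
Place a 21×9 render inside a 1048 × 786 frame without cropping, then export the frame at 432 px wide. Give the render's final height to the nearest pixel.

185 px

In the 1048×786 frame the render fills the width: height = 1048 × 9/21 ≈ 449.14 px.
Resizing to 432 px wide multiplies everything by 0.4122: 449.14 → 185.14 px.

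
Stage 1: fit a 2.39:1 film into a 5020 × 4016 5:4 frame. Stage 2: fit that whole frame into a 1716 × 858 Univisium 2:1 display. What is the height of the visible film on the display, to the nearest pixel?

449 px

First fit — 2.39:1 into 5020×4016 spans the width: 5020.00 × 2100.42.
Second fit — the 5:4 canvas into 1716×858 spans the height: 1072.50 × 858.00 (×0.2136 from 5020×4016).
The film scales with it: height 2100.42 × 0.2136 ≈ 448.74.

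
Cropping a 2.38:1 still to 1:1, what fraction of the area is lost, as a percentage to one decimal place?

58.0%

1:1 is narrower than 2.38:1, so the crop keeps the full height and trims the width.
(1.000)/(2.380) ≈ 0.420 of the area survives, leaving 57.98% discarded.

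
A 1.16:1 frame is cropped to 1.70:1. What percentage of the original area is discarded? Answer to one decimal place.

The width stays; only height is cut (since 1.70:1 is wider than 1.16:1).
(1.160)/(1.700) ≈ 0.682 of the area survives, leaving 31.76% discarded.

31.8%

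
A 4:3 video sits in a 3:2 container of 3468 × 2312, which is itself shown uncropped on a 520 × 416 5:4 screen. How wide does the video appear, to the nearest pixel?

462 px

4:3 in 3468×2312: fills the height, so the video is 3082.67 × 2312.00.
The 3:2 canvas is width-limited in 520×416, giving 520.00 × 346.67; scale factor 0.1499.
Applying the same ×0.1499: 3082.67 → 462.22.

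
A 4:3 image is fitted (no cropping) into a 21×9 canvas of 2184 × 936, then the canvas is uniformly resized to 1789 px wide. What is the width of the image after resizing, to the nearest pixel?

1022 px

In the 2184×936 frame the image fills the height: width = 936 × 4/3 ≈ 1248.00 px.
Resizing to 1789 px wide multiplies everything by 0.8191: 1248.00 → 1022.29 px.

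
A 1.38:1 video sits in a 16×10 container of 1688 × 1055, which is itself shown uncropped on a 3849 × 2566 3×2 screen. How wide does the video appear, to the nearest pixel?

3320 px

Inside the 1688×1055 canvas the video is height-limited at 1455.90 × 1055.00.
The 16×10 canvas is width-limited in 3849×2566, giving 3849.00 × 2405.62; scale factor 2.2802.
Applying the same ×2.2802: 1455.90 → 3319.76.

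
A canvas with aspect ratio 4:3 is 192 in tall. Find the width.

Width = 192 / 3 × 4 = 256.

256 in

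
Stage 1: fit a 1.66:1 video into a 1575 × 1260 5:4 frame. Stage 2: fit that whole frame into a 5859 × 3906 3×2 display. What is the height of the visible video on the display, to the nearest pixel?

2941 px

First fit — 1.66:1 into 1575×1260 spans the width: 1575.00 × 948.80.
5:4 in 5859×3906: fills the height, so the intermediate becomes 4882.50 × 3906.00 — a scale of ×3.1000.
The video scales with it: height 948.80 × 3.1000 ≈ 2941.27.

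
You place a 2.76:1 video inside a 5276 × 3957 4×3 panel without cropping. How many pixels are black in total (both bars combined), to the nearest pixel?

Since 2.760 > 1.333, the video is width-limited.
That makes the image 1911.5942 px tall (5276 / 2.760).
Black = 3957 − 1911.5942 = 2045.4058 px.
Bar area = 2045.4058 × 5276 ≈ 10791561 px.

10791561 pixels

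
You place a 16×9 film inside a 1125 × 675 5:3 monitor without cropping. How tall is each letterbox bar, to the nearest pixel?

16×9 is wider than 5:3, so it spans the full width.
That makes the image 632.81 px tall (1125 × 9/16).
Black = 675 − 632.81 = 42.19 px, or 21.09 per bar.

21 px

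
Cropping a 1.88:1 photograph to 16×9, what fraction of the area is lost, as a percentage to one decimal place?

The height stays; only width is cut (since 16×9 is narrower than 1.88:1).
Area ratio = (1.778)/(1.880) = 94.56%; the remaining 5.44% is cropped out.

5.4%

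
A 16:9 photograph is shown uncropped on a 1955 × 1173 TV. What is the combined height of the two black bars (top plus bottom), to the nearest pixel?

Since 1.778 > 1.667, the photograph is width-limited.
Content height = 1955 × 9/16 ≈ 1099.69 px.
Leftover height: 1173 − 1099.69 = 73.31 px.

73 px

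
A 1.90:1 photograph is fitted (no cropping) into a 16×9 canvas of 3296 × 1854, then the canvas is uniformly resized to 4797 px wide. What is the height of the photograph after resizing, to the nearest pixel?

Fitted into 3296×1854, the photograph spans the width; its height is 3296 / 1.900 ≈ 1734.74 px.
Scaling 3296 → 4797 is ×1.4554, so the height becomes 1734.74 × 1.4554 ≈ 2524.74 px.

2525 px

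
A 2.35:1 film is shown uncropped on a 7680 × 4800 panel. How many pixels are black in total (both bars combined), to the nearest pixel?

11765106 pixels

2.35:1 (2.350) > 16:10 (1.600), so the film fills the width.
Content height = 7680 / 2.350 ≈ 3268.0851 px.
4800 − 3268.0851 = 1531.9149 px of bars.
Across the 7680-px span: 1531.9149 × 7680 ≈ 11765106 px.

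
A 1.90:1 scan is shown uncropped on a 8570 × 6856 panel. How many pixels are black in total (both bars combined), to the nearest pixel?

20100709 pixels

Since 1.900 > 1.250, the scan is width-limited.
The scan is 8570 / 1.900 ≈ 4510.5263 px tall.
6856 − 4510.5263 = 2345.4737 px of bars.
Across the 8570-px span: 2345.4737 × 8570 ≈ 20100709 px.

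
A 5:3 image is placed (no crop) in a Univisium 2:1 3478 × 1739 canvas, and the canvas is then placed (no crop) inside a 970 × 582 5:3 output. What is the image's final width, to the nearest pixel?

808 px

5:3 in 3478×1739: fills the height, so the image is 2898.33 × 1739.00.
Univisium 2:1 in 970×582: fills the width, so the intermediate becomes 970.00 × 485.00 — a scale of ×0.2789.
Applying the same ×0.2789: 2898.33 → 808.33.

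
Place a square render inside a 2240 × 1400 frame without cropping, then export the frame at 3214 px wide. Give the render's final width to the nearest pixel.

2009 px

In the 2240×1400 frame the render fills the height: width = 1400 × 1/1 ≈ 1400.00 px.
The frame scales by 3214/2240 = 1.4348; 1400.00 × 1.4348 ≈ 2008.75 px.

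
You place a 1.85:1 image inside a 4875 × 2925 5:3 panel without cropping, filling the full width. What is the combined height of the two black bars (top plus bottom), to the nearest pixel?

The image is 4875 / 1.850 ≈ 2635.14 px tall.
Black = 2925 − 2635.14 = 289.86 px.

290 px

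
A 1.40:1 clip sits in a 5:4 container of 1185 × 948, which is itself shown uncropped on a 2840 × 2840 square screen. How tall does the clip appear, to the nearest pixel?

1.40:1 in 1185×948: fills the width, so the clip is 1185.00 × 846.43.
Second fit — the 5:4 canvas into 2840×2840 spans the width: 2840.00 × 2272.00 (×2.3966 from 1185×948).
Applying the same ×2.3966: 846.43 → 2028.57.

2029 px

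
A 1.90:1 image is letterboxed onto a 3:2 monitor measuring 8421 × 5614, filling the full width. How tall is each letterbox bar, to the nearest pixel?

591 px

The image is 8421 / 1.900 ≈ 4432.11 px tall.
Leftover height: 5614 − 4432.11 = 1181.89 px → 590.95 each side.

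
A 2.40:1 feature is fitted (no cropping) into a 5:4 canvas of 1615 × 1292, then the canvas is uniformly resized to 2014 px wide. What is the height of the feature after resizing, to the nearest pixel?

839 px

Fitted into 1615×1292, the feature spans the width; its height is 1615 / 2.400 ≈ 672.92 px.
Resizing to 2014 px wide multiplies everything by 1.2471: 672.92 → 839.17 px.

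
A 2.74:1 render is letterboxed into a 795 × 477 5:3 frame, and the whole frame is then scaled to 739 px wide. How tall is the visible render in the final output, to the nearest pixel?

Fitted into 795×477, the render spans the width; its height is 795 / 2.740 ≈ 290.15 px.
The frame scales by 739/795 = 0.9296; 290.15 × 0.9296 ≈ 269.71 px.

270 px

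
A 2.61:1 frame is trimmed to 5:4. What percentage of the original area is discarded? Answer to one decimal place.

5:4 is narrower than 2.61:1, so the crop keeps the full height and trims the width.
Area ratio = (1.250)/(2.610) = 47.89%; the remaining 52.11% is cropped out.

52.1%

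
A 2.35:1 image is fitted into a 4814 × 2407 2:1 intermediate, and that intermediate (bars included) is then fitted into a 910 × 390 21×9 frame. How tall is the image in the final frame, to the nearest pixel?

332 px

Inside the 4814×2407 canvas the image is width-limited at 4814.00 × 2048.51.
Second fit — the 2:1 canvas into 910×390 spans the height: 780.00 × 390.00 (×0.1620 from 4814×2407).
Applying the same ×0.1620: 2048.51 → 331.91.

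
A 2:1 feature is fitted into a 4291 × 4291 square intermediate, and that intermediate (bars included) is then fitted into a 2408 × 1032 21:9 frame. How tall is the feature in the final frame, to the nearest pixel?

516 px

First fit — 2:1 into 4291×4291 spans the width: 4291.00 × 2145.50.
Second fit — the square canvas into 2408×1032 spans the height: 1032.00 × 1032.00 (×0.2405 from 4291×4291).
So the feature's height is 2145.50 × 0.2405 ≈ 516.00.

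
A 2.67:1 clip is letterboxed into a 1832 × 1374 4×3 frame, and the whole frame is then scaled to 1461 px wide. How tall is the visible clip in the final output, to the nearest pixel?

In the 1832×1374 frame the clip fills the width: height = 1832 / 2.670 ≈ 686.14 px.
Scaling 1832 → 1461 is ×0.7975, so the height becomes 686.14 × 0.7975 ≈ 547.19 px.

547 px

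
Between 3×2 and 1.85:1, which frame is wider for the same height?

3×2 = 1.5 and 1.85; 1.85 > 1.5.

1.85:1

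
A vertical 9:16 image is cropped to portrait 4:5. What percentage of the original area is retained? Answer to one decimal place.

The width stays; only height is cut (since portrait 4:5 is wider than vertical 9:16).
(0.562)/(0.800) ≈ 0.703 of the area survives.

70.3%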